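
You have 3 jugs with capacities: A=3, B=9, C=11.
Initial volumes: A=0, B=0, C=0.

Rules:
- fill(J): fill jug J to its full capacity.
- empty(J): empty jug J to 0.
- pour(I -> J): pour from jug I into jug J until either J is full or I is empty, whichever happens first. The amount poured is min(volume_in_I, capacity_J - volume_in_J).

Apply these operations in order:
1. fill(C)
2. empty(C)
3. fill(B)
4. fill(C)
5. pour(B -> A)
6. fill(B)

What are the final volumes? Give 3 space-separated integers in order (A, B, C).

Step 1: fill(C) -> (A=0 B=0 C=11)
Step 2: empty(C) -> (A=0 B=0 C=0)
Step 3: fill(B) -> (A=0 B=9 C=0)
Step 4: fill(C) -> (A=0 B=9 C=11)
Step 5: pour(B -> A) -> (A=3 B=6 C=11)
Step 6: fill(B) -> (A=3 B=9 C=11)

Answer: 3 9 11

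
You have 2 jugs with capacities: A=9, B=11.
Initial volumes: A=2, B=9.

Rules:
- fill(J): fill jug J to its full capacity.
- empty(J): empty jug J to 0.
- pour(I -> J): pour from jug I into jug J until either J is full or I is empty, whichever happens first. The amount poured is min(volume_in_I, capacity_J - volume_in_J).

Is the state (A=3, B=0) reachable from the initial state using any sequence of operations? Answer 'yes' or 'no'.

BFS from (A=2, B=9):
  1. fill(A) -> (A=9 B=9)
  2. pour(A -> B) -> (A=7 B=11)
  3. empty(B) -> (A=7 B=0)
  4. pour(A -> B) -> (A=0 B=7)
  5. fill(A) -> (A=9 B=7)
  6. pour(A -> B) -> (A=5 B=11)
  7. empty(B) -> (A=5 B=0)
  8. pour(A -> B) -> (A=0 B=5)
  9. fill(A) -> (A=9 B=5)
  10. pour(A -> B) -> (A=3 B=11)
  11. empty(B) -> (A=3 B=0)
Target reached → yes.

Answer: yes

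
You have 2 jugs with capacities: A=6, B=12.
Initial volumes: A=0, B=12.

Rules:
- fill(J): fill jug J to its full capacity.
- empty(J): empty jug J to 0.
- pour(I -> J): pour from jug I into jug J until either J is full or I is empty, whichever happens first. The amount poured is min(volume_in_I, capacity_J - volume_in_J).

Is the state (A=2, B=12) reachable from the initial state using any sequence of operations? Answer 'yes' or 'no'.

BFS explored all 6 reachable states.
Reachable set includes: (0,0), (0,6), (0,12), (6,0), (6,6), (6,12)
Target (A=2, B=12) not in reachable set → no.

Answer: no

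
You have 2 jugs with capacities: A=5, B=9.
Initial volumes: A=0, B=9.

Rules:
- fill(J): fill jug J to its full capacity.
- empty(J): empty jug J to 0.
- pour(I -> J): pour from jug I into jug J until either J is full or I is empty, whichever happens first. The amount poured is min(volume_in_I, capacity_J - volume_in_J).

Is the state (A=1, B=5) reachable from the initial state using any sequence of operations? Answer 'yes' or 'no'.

BFS explored all 28 reachable states.
Reachable set includes: (0,0), (0,1), (0,2), (0,3), (0,4), (0,5), (0,6), (0,7), (0,8), (0,9), (1,0), (1,9) ...
Target (A=1, B=5) not in reachable set → no.

Answer: no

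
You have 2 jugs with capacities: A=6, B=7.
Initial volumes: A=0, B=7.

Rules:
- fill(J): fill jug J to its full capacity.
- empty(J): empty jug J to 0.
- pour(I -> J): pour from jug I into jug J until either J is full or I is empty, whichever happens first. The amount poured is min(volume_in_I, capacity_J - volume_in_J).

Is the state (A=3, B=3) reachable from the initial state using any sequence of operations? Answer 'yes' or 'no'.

BFS explored all 26 reachable states.
Reachable set includes: (0,0), (0,1), (0,2), (0,3), (0,4), (0,5), (0,6), (0,7), (1,0), (1,7), (2,0), (2,7) ...
Target (A=3, B=3) not in reachable set → no.

Answer: no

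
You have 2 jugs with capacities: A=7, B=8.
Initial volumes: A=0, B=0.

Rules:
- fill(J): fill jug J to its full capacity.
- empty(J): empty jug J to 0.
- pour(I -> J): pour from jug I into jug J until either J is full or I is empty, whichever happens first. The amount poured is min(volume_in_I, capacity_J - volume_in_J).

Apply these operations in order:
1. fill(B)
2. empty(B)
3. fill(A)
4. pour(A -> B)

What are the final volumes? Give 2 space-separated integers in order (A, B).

Step 1: fill(B) -> (A=0 B=8)
Step 2: empty(B) -> (A=0 B=0)
Step 3: fill(A) -> (A=7 B=0)
Step 4: pour(A -> B) -> (A=0 B=7)

Answer: 0 7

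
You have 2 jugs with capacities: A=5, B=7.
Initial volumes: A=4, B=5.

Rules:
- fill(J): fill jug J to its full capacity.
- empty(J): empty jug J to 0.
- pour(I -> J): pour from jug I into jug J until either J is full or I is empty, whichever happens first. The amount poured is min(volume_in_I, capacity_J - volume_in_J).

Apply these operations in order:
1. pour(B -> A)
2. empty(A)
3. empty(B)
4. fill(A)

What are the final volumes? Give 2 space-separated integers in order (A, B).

Answer: 5 0

Derivation:
Step 1: pour(B -> A) -> (A=5 B=4)
Step 2: empty(A) -> (A=0 B=4)
Step 3: empty(B) -> (A=0 B=0)
Step 4: fill(A) -> (A=5 B=0)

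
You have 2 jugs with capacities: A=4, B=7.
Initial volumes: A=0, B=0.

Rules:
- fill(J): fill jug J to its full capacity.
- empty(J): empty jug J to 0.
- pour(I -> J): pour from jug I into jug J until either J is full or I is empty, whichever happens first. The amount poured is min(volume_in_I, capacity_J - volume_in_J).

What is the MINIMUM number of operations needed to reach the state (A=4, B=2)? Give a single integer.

BFS from (A=0, B=0). One shortest path:
  1. fill(B) -> (A=0 B=7)
  2. pour(B -> A) -> (A=4 B=3)
  3. empty(A) -> (A=0 B=3)
  4. pour(B -> A) -> (A=3 B=0)
  5. fill(B) -> (A=3 B=7)
  6. pour(B -> A) -> (A=4 B=6)
  7. empty(A) -> (A=0 B=6)
  8. pour(B -> A) -> (A=4 B=2)
Reached target in 8 moves.

Answer: 8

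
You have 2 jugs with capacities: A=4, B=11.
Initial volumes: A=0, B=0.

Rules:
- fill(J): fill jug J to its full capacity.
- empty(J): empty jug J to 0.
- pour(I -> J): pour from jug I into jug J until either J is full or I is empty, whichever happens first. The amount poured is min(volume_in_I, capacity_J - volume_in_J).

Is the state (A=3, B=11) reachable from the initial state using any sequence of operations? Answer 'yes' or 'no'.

Answer: yes

Derivation:
BFS from (A=0, B=0):
  1. fill(B) -> (A=0 B=11)
  2. pour(B -> A) -> (A=4 B=7)
  3. empty(A) -> (A=0 B=7)
  4. pour(B -> A) -> (A=4 B=3)
  5. empty(A) -> (A=0 B=3)
  6. pour(B -> A) -> (A=3 B=0)
  7. fill(B) -> (A=3 B=11)
Target reached → yes.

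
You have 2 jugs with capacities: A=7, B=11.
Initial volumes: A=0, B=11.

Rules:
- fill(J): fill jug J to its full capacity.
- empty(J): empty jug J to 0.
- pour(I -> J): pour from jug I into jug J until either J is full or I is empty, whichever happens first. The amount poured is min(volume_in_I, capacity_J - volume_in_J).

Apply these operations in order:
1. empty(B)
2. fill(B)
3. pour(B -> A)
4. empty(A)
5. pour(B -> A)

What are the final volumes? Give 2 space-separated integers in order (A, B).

Step 1: empty(B) -> (A=0 B=0)
Step 2: fill(B) -> (A=0 B=11)
Step 3: pour(B -> A) -> (A=7 B=4)
Step 4: empty(A) -> (A=0 B=4)
Step 5: pour(B -> A) -> (A=4 B=0)

Answer: 4 0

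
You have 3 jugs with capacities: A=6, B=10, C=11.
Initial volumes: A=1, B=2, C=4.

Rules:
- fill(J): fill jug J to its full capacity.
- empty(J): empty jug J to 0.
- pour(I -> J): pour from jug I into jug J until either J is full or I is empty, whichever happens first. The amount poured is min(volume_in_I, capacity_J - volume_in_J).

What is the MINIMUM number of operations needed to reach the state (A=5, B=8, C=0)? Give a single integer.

BFS from (A=1, B=2, C=4). One shortest path:
  1. pour(A -> C) -> (A=0 B=2 C=5)
  2. fill(A) -> (A=6 B=2 C=5)
  3. pour(A -> B) -> (A=0 B=8 C=5)
  4. pour(C -> A) -> (A=5 B=8 C=0)
Reached target in 4 moves.

Answer: 4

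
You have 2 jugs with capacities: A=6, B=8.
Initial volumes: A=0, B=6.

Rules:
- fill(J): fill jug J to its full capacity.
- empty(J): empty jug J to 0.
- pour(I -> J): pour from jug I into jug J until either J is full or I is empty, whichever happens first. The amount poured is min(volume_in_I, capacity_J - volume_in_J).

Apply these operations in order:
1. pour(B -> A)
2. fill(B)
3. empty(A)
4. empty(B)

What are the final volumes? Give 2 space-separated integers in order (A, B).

Step 1: pour(B -> A) -> (A=6 B=0)
Step 2: fill(B) -> (A=6 B=8)
Step 3: empty(A) -> (A=0 B=8)
Step 4: empty(B) -> (A=0 B=0)

Answer: 0 0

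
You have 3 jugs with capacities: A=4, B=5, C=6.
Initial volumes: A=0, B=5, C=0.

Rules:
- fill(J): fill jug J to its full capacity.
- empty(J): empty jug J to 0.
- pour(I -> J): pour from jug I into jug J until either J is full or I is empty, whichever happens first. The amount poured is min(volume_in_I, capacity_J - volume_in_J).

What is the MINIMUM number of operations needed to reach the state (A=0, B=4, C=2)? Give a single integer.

Answer: 4

Derivation:
BFS from (A=0, B=5, C=0). One shortest path:
  1. empty(B) -> (A=0 B=0 C=0)
  2. fill(C) -> (A=0 B=0 C=6)
  3. pour(C -> A) -> (A=4 B=0 C=2)
  4. pour(A -> B) -> (A=0 B=4 C=2)
Reached target in 4 moves.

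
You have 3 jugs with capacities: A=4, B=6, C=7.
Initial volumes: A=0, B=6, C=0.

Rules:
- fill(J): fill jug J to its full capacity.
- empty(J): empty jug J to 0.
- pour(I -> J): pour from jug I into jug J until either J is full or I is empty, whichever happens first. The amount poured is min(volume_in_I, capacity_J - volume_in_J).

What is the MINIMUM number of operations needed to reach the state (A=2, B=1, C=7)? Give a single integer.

BFS from (A=0, B=6, C=0). One shortest path:
  1. fill(A) -> (A=4 B=6 C=0)
  2. pour(B -> C) -> (A=4 B=0 C=6)
  3. pour(A -> B) -> (A=0 B=4 C=6)
  4. pour(C -> A) -> (A=4 B=4 C=2)
  5. pour(A -> B) -> (A=2 B=6 C=2)
  6. pour(B -> C) -> (A=2 B=1 C=7)
Reached target in 6 moves.

Answer: 6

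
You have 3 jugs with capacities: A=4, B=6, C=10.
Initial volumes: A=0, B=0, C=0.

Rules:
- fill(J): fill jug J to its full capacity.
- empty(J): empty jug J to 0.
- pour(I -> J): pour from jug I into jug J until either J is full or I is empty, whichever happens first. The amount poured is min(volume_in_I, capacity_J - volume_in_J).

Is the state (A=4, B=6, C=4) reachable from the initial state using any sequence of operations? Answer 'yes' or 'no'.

Answer: yes

Derivation:
BFS from (A=0, B=0, C=0):
  1. fill(A) -> (A=4 B=0 C=0)
  2. fill(C) -> (A=4 B=0 C=10)
  3. pour(C -> B) -> (A=4 B=6 C=4)
Target reached → yes.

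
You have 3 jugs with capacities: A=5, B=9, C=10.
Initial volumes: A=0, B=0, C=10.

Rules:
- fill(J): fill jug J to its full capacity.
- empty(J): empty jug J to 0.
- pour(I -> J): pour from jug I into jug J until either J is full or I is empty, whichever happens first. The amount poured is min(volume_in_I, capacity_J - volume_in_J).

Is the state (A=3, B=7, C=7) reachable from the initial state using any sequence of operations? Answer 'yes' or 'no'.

BFS explored all 372 reachable states.
Reachable set includes: (0,0,0), (0,0,1), (0,0,2), (0,0,3), (0,0,4), (0,0,5), (0,0,6), (0,0,7), (0,0,8), (0,0,9), (0,0,10), (0,1,0) ...
Target (A=3, B=7, C=7) not in reachable set → no.

Answer: no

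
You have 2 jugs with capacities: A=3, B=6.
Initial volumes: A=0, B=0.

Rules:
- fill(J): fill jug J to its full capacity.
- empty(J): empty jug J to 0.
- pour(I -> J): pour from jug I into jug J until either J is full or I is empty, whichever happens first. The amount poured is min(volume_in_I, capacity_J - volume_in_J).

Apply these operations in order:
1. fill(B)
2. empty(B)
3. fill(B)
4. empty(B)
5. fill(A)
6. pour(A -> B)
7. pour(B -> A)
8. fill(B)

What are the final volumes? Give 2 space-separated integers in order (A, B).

Answer: 3 6

Derivation:
Step 1: fill(B) -> (A=0 B=6)
Step 2: empty(B) -> (A=0 B=0)
Step 3: fill(B) -> (A=0 B=6)
Step 4: empty(B) -> (A=0 B=0)
Step 5: fill(A) -> (A=3 B=0)
Step 6: pour(A -> B) -> (A=0 B=3)
Step 7: pour(B -> A) -> (A=3 B=0)
Step 8: fill(B) -> (A=3 B=6)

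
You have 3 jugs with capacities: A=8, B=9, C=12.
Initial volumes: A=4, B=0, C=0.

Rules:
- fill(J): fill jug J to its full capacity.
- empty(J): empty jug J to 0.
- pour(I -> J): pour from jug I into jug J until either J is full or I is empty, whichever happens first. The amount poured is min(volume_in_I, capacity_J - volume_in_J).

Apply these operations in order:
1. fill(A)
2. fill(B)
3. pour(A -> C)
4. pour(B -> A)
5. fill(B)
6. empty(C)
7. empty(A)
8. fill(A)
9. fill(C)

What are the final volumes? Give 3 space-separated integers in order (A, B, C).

Answer: 8 9 12

Derivation:
Step 1: fill(A) -> (A=8 B=0 C=0)
Step 2: fill(B) -> (A=8 B=9 C=0)
Step 3: pour(A -> C) -> (A=0 B=9 C=8)
Step 4: pour(B -> A) -> (A=8 B=1 C=8)
Step 5: fill(B) -> (A=8 B=9 C=8)
Step 6: empty(C) -> (A=8 B=9 C=0)
Step 7: empty(A) -> (A=0 B=9 C=0)
Step 8: fill(A) -> (A=8 B=9 C=0)
Step 9: fill(C) -> (A=8 B=9 C=12)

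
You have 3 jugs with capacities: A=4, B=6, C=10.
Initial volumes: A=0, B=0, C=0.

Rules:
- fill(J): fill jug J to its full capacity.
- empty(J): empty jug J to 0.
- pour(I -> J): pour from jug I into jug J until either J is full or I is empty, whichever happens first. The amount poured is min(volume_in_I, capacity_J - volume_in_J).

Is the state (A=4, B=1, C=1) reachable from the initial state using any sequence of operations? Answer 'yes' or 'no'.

BFS explored all 64 reachable states.
Reachable set includes: (0,0,0), (0,0,2), (0,0,4), (0,0,6), (0,0,8), (0,0,10), (0,2,0), (0,2,2), (0,2,4), (0,2,6), (0,2,8), (0,2,10) ...
Target (A=4, B=1, C=1) not in reachable set → no.

Answer: no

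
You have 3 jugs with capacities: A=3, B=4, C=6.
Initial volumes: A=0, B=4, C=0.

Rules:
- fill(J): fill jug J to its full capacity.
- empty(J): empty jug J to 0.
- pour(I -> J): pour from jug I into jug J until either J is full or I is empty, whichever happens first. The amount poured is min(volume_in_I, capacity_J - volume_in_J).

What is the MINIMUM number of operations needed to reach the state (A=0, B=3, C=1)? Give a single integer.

BFS from (A=0, B=4, C=0). One shortest path:
  1. pour(B -> A) -> (A=3 B=1 C=0)
  2. pour(B -> C) -> (A=3 B=0 C=1)
  3. pour(A -> B) -> (A=0 B=3 C=1)
Reached target in 3 moves.

Answer: 3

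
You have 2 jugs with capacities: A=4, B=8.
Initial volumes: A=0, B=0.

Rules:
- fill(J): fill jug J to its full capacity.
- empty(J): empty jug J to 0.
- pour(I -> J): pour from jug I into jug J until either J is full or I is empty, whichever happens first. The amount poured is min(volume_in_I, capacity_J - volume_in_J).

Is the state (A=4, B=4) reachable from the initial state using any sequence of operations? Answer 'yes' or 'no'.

Answer: yes

Derivation:
BFS from (A=0, B=0):
  1. fill(B) -> (A=0 B=8)
  2. pour(B -> A) -> (A=4 B=4)
Target reached → yes.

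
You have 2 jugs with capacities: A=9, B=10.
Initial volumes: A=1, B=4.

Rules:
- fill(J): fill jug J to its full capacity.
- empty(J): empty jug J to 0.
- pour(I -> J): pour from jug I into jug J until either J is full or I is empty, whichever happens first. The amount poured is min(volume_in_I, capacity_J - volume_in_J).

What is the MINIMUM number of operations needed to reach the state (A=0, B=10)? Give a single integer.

BFS from (A=1, B=4). One shortest path:
  1. empty(A) -> (A=0 B=4)
  2. fill(B) -> (A=0 B=10)
Reached target in 2 moves.

Answer: 2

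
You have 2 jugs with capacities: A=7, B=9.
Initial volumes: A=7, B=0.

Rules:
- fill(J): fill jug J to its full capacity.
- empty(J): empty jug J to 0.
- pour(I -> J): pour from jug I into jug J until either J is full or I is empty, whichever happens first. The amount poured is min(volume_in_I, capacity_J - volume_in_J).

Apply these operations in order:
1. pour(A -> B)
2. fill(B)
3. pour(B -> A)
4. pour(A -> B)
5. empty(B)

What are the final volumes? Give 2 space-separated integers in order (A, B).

Answer: 0 0

Derivation:
Step 1: pour(A -> B) -> (A=0 B=7)
Step 2: fill(B) -> (A=0 B=9)
Step 3: pour(B -> A) -> (A=7 B=2)
Step 4: pour(A -> B) -> (A=0 B=9)
Step 5: empty(B) -> (A=0 B=0)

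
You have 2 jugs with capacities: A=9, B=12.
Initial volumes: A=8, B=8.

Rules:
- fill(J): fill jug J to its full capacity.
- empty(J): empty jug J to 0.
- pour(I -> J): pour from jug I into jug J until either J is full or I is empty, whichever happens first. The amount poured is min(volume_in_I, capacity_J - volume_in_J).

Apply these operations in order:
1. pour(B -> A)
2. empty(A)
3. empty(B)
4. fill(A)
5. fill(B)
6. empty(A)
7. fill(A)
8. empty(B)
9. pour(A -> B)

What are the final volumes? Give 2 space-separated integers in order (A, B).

Answer: 0 9

Derivation:
Step 1: pour(B -> A) -> (A=9 B=7)
Step 2: empty(A) -> (A=0 B=7)
Step 3: empty(B) -> (A=0 B=0)
Step 4: fill(A) -> (A=9 B=0)
Step 5: fill(B) -> (A=9 B=12)
Step 6: empty(A) -> (A=0 B=12)
Step 7: fill(A) -> (A=9 B=12)
Step 8: empty(B) -> (A=9 B=0)
Step 9: pour(A -> B) -> (A=0 B=9)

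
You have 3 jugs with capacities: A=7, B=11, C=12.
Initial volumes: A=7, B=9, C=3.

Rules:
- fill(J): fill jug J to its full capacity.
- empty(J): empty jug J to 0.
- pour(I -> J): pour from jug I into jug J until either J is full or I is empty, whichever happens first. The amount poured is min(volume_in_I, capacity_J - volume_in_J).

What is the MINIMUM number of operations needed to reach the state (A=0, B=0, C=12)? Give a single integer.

BFS from (A=7, B=9, C=3). One shortest path:
  1. empty(A) -> (A=0 B=9 C=3)
  2. pour(B -> C) -> (A=0 B=0 C=12)
Reached target in 2 moves.

Answer: 2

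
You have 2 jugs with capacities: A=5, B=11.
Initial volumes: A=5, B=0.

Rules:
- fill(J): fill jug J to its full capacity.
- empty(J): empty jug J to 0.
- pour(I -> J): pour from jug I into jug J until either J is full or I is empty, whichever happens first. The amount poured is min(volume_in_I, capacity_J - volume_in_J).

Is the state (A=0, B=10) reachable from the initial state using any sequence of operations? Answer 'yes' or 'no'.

BFS from (A=5, B=0):
  1. pour(A -> B) -> (A=0 B=5)
  2. fill(A) -> (A=5 B=5)
  3. pour(A -> B) -> (A=0 B=10)
Target reached → yes.

Answer: yes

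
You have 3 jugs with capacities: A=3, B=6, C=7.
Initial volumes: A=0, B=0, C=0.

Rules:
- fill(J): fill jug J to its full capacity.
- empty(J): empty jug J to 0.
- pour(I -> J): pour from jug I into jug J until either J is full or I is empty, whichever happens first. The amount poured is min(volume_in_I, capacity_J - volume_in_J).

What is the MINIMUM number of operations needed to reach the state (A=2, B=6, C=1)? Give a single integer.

BFS from (A=0, B=0, C=0). One shortest path:
  1. fill(A) -> (A=3 B=0 C=0)
  2. fill(B) -> (A=3 B=6 C=0)
  3. pour(B -> C) -> (A=3 B=0 C=6)
  4. pour(A -> C) -> (A=2 B=0 C=7)
  5. pour(C -> B) -> (A=2 B=6 C=1)
Reached target in 5 moves.

Answer: 5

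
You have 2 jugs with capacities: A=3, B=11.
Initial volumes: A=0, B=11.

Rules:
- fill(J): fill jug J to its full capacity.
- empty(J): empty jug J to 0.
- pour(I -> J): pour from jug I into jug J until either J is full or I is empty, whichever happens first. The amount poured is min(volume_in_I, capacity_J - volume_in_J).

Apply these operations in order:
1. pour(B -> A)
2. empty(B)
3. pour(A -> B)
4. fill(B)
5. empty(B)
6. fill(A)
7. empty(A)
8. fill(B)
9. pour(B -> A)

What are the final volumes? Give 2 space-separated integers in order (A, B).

Answer: 3 8

Derivation:
Step 1: pour(B -> A) -> (A=3 B=8)
Step 2: empty(B) -> (A=3 B=0)
Step 3: pour(A -> B) -> (A=0 B=3)
Step 4: fill(B) -> (A=0 B=11)
Step 5: empty(B) -> (A=0 B=0)
Step 6: fill(A) -> (A=3 B=0)
Step 7: empty(A) -> (A=0 B=0)
Step 8: fill(B) -> (A=0 B=11)
Step 9: pour(B -> A) -> (A=3 B=8)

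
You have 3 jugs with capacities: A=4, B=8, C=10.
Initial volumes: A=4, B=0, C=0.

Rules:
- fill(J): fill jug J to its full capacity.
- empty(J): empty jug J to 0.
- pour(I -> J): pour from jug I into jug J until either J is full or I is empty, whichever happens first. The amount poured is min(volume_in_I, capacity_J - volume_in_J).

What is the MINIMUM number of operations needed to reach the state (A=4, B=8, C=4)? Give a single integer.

Answer: 3

Derivation:
BFS from (A=4, B=0, C=0). One shortest path:
  1. fill(B) -> (A=4 B=8 C=0)
  2. pour(A -> C) -> (A=0 B=8 C=4)
  3. fill(A) -> (A=4 B=8 C=4)
Reached target in 3 moves.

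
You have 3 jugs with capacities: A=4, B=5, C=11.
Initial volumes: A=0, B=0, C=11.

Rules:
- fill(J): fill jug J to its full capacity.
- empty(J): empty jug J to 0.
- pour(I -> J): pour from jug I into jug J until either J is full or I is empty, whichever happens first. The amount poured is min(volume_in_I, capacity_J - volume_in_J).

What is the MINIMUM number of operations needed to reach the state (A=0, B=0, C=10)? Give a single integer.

BFS from (A=0, B=0, C=11). One shortest path:
  1. fill(A) -> (A=4 B=0 C=11)
  2. pour(A -> B) -> (A=0 B=4 C=11)
  3. pour(C -> B) -> (A=0 B=5 C=10)
  4. empty(B) -> (A=0 B=0 C=10)
Reached target in 4 moves.

Answer: 4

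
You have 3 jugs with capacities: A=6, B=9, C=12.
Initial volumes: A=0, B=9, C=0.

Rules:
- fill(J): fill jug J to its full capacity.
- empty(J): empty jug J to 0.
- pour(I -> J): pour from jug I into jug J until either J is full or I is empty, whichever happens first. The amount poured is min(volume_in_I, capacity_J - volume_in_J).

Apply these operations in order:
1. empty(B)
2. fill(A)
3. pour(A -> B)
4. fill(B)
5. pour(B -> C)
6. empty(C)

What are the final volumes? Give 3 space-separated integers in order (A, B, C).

Answer: 0 0 0

Derivation:
Step 1: empty(B) -> (A=0 B=0 C=0)
Step 2: fill(A) -> (A=6 B=0 C=0)
Step 3: pour(A -> B) -> (A=0 B=6 C=0)
Step 4: fill(B) -> (A=0 B=9 C=0)
Step 5: pour(B -> C) -> (A=0 B=0 C=9)
Step 6: empty(C) -> (A=0 B=0 C=0)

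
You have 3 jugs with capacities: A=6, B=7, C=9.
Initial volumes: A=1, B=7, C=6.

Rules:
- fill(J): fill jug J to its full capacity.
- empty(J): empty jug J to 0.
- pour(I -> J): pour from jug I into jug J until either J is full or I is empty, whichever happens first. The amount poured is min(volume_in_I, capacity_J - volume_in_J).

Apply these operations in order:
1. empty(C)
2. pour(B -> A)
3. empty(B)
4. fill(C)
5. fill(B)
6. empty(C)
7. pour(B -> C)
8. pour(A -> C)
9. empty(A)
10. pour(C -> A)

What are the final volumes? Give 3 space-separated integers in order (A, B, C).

Answer: 6 0 3

Derivation:
Step 1: empty(C) -> (A=1 B=7 C=0)
Step 2: pour(B -> A) -> (A=6 B=2 C=0)
Step 3: empty(B) -> (A=6 B=0 C=0)
Step 4: fill(C) -> (A=6 B=0 C=9)
Step 5: fill(B) -> (A=6 B=7 C=9)
Step 6: empty(C) -> (A=6 B=7 C=0)
Step 7: pour(B -> C) -> (A=6 B=0 C=7)
Step 8: pour(A -> C) -> (A=4 B=0 C=9)
Step 9: empty(A) -> (A=0 B=0 C=9)
Step 10: pour(C -> A) -> (A=6 B=0 C=3)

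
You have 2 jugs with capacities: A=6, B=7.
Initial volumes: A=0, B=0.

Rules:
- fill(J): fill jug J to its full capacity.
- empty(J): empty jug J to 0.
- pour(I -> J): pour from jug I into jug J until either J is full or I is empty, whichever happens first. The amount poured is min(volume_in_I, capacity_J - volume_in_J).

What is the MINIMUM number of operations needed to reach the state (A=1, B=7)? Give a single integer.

BFS from (A=0, B=0). One shortest path:
  1. fill(B) -> (A=0 B=7)
  2. pour(B -> A) -> (A=6 B=1)
  3. empty(A) -> (A=0 B=1)
  4. pour(B -> A) -> (A=1 B=0)
  5. fill(B) -> (A=1 B=7)
Reached target in 5 moves.

Answer: 5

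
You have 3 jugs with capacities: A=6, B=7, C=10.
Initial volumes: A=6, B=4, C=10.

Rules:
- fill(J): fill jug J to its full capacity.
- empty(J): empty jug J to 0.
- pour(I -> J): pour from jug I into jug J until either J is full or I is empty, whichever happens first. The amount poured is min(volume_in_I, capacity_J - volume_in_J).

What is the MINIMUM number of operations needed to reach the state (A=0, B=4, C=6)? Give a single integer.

BFS from (A=6, B=4, C=10). One shortest path:
  1. empty(C) -> (A=6 B=4 C=0)
  2. pour(A -> C) -> (A=0 B=4 C=6)
Reached target in 2 moves.

Answer: 2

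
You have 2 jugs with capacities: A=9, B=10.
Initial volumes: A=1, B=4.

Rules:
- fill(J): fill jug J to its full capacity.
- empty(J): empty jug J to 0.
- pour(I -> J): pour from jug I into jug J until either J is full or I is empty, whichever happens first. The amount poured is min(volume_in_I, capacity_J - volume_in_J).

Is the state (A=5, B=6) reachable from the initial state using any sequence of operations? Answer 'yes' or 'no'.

Answer: no

Derivation:
BFS explored all 39 reachable states.
Reachable set includes: (0,0), (0,1), (0,2), (0,3), (0,4), (0,5), (0,6), (0,7), (0,8), (0,9), (0,10), (1,0) ...
Target (A=5, B=6) not in reachable set → no.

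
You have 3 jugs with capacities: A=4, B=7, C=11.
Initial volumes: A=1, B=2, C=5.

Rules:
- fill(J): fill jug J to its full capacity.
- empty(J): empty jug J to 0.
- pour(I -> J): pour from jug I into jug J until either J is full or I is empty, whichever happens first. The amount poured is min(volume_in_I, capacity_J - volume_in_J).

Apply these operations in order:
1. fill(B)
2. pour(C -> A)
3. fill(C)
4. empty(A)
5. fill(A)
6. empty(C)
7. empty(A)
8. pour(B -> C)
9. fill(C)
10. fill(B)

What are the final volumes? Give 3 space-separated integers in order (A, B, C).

Step 1: fill(B) -> (A=1 B=7 C=5)
Step 2: pour(C -> A) -> (A=4 B=7 C=2)
Step 3: fill(C) -> (A=4 B=7 C=11)
Step 4: empty(A) -> (A=0 B=7 C=11)
Step 5: fill(A) -> (A=4 B=7 C=11)
Step 6: empty(C) -> (A=4 B=7 C=0)
Step 7: empty(A) -> (A=0 B=7 C=0)
Step 8: pour(B -> C) -> (A=0 B=0 C=7)
Step 9: fill(C) -> (A=0 B=0 C=11)
Step 10: fill(B) -> (A=0 B=7 C=11)

Answer: 0 7 11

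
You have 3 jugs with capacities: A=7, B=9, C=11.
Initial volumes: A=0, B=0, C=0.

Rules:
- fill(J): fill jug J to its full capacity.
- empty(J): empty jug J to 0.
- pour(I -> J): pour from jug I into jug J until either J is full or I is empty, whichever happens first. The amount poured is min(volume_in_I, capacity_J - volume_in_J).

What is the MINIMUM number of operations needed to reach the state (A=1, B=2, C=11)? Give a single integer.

BFS from (A=0, B=0, C=0). One shortest path:
  1. fill(A) -> (A=7 B=0 C=0)
  2. pour(A -> B) -> (A=0 B=7 C=0)
  3. fill(A) -> (A=7 B=7 C=0)
  4. pour(A -> B) -> (A=5 B=9 C=0)
  5. pour(A -> C) -> (A=0 B=9 C=5)
  6. pour(B -> A) -> (A=7 B=2 C=5)
  7. pour(A -> C) -> (A=1 B=2 C=11)
Reached target in 7 moves.

Answer: 7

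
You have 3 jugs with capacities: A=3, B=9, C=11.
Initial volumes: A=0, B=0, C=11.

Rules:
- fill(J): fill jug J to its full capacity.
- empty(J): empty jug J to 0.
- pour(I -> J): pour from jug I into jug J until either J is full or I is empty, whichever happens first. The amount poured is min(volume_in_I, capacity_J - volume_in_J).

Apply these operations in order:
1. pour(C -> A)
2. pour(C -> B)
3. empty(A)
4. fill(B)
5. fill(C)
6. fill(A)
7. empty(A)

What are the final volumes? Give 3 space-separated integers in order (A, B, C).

Step 1: pour(C -> A) -> (A=3 B=0 C=8)
Step 2: pour(C -> B) -> (A=3 B=8 C=0)
Step 3: empty(A) -> (A=0 B=8 C=0)
Step 4: fill(B) -> (A=0 B=9 C=0)
Step 5: fill(C) -> (A=0 B=9 C=11)
Step 6: fill(A) -> (A=3 B=9 C=11)
Step 7: empty(A) -> (A=0 B=9 C=11)

Answer: 0 9 11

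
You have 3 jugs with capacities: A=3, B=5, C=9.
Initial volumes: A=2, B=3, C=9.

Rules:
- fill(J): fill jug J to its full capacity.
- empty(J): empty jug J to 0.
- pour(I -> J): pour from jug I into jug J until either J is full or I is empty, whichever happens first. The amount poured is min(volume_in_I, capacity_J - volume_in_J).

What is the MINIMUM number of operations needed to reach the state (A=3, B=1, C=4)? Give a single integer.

BFS from (A=2, B=3, C=9). One shortest path:
  1. empty(B) -> (A=2 B=0 C=9)
  2. pour(C -> B) -> (A=2 B=5 C=4)
  3. pour(B -> A) -> (A=3 B=4 C=4)
  4. empty(A) -> (A=0 B=4 C=4)
  5. pour(B -> A) -> (A=3 B=1 C=4)
Reached target in 5 moves.

Answer: 5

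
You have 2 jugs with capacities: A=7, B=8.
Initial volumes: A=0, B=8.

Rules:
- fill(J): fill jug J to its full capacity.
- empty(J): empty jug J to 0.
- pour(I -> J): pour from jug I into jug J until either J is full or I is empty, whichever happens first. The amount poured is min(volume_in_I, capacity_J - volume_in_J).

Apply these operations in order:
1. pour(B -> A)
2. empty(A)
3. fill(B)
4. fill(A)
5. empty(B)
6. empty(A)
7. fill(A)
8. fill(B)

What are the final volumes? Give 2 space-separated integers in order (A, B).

Answer: 7 8

Derivation:
Step 1: pour(B -> A) -> (A=7 B=1)
Step 2: empty(A) -> (A=0 B=1)
Step 3: fill(B) -> (A=0 B=8)
Step 4: fill(A) -> (A=7 B=8)
Step 5: empty(B) -> (A=7 B=0)
Step 6: empty(A) -> (A=0 B=0)
Step 7: fill(A) -> (A=7 B=0)
Step 8: fill(B) -> (A=7 B=8)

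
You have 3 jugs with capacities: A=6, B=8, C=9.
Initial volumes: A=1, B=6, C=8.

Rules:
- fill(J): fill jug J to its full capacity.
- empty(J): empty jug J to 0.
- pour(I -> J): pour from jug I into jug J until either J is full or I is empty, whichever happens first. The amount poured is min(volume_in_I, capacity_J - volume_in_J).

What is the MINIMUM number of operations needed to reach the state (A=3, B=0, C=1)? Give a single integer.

Answer: 6

Derivation:
BFS from (A=1, B=6, C=8). One shortest path:
  1. fill(A) -> (A=6 B=6 C=8)
  2. empty(C) -> (A=6 B=6 C=0)
  3. pour(B -> C) -> (A=6 B=0 C=6)
  4. pour(A -> C) -> (A=3 B=0 C=9)
  5. pour(C -> B) -> (A=3 B=8 C=1)
  6. empty(B) -> (A=3 B=0 C=1)
Reached target in 6 moves.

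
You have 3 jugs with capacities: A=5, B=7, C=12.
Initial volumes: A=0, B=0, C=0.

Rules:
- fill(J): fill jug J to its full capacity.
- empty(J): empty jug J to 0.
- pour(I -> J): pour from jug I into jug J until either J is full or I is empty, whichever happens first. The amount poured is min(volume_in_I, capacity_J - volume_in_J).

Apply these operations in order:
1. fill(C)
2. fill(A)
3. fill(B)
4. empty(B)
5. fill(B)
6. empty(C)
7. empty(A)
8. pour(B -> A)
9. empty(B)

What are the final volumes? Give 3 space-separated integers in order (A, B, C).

Step 1: fill(C) -> (A=0 B=0 C=12)
Step 2: fill(A) -> (A=5 B=0 C=12)
Step 3: fill(B) -> (A=5 B=7 C=12)
Step 4: empty(B) -> (A=5 B=0 C=12)
Step 5: fill(B) -> (A=5 B=7 C=12)
Step 6: empty(C) -> (A=5 B=7 C=0)
Step 7: empty(A) -> (A=0 B=7 C=0)
Step 8: pour(B -> A) -> (A=5 B=2 C=0)
Step 9: empty(B) -> (A=5 B=0 C=0)

Answer: 5 0 0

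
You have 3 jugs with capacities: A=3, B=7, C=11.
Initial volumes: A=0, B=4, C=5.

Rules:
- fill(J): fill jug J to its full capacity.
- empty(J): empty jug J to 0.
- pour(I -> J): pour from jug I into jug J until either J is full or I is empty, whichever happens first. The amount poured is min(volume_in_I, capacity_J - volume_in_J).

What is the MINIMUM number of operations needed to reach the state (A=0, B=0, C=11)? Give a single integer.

BFS from (A=0, B=4, C=5). One shortest path:
  1. empty(B) -> (A=0 B=0 C=5)
  2. fill(C) -> (A=0 B=0 C=11)
Reached target in 2 moves.

Answer: 2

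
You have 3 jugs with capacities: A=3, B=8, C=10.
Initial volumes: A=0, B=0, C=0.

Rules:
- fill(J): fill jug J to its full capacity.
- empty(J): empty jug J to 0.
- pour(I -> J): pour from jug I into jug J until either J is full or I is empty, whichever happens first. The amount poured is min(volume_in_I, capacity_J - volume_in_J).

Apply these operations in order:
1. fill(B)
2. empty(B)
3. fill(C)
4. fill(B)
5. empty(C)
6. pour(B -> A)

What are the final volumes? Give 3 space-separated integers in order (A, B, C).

Answer: 3 5 0

Derivation:
Step 1: fill(B) -> (A=0 B=8 C=0)
Step 2: empty(B) -> (A=0 B=0 C=0)
Step 3: fill(C) -> (A=0 B=0 C=10)
Step 4: fill(B) -> (A=0 B=8 C=10)
Step 5: empty(C) -> (A=0 B=8 C=0)
Step 6: pour(B -> A) -> (A=3 B=5 C=0)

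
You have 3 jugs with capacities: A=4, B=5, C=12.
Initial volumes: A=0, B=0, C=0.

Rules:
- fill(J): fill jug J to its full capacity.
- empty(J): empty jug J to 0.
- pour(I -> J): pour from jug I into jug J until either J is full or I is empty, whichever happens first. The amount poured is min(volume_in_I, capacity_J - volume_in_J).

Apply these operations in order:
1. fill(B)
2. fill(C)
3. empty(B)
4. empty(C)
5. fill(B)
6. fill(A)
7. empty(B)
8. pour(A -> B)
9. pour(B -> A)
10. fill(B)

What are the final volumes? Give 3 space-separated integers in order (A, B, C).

Step 1: fill(B) -> (A=0 B=5 C=0)
Step 2: fill(C) -> (A=0 B=5 C=12)
Step 3: empty(B) -> (A=0 B=0 C=12)
Step 4: empty(C) -> (A=0 B=0 C=0)
Step 5: fill(B) -> (A=0 B=5 C=0)
Step 6: fill(A) -> (A=4 B=5 C=0)
Step 7: empty(B) -> (A=4 B=0 C=0)
Step 8: pour(A -> B) -> (A=0 B=4 C=0)
Step 9: pour(B -> A) -> (A=4 B=0 C=0)
Step 10: fill(B) -> (A=4 B=5 C=0)

Answer: 4 5 0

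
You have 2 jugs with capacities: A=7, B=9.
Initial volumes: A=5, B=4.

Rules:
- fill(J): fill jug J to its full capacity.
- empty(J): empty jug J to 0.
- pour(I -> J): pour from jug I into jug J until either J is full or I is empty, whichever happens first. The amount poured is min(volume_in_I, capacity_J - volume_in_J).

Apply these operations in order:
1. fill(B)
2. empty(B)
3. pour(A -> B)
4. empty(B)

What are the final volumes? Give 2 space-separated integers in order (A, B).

Step 1: fill(B) -> (A=5 B=9)
Step 2: empty(B) -> (A=5 B=0)
Step 3: pour(A -> B) -> (A=0 B=5)
Step 4: empty(B) -> (A=0 B=0)

Answer: 0 0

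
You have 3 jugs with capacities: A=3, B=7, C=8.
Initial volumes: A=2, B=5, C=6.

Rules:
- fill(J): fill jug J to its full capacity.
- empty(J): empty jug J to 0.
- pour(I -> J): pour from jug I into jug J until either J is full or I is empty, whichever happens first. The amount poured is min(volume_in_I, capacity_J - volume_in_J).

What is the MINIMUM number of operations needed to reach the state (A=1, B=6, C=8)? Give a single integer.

BFS from (A=2, B=5, C=6). One shortest path:
  1. fill(B) -> (A=2 B=7 C=6)
  2. pour(B -> A) -> (A=3 B=6 C=6)
  3. pour(A -> C) -> (A=1 B=6 C=8)
Reached target in 3 moves.

Answer: 3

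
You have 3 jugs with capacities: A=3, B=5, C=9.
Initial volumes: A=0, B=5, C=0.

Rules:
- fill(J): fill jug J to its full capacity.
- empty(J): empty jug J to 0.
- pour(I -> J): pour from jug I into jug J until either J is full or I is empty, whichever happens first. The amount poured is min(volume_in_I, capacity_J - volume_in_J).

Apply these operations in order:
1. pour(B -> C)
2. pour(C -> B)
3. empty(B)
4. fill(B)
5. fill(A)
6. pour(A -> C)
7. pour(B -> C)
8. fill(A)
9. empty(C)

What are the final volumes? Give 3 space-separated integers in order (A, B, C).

Answer: 3 0 0

Derivation:
Step 1: pour(B -> C) -> (A=0 B=0 C=5)
Step 2: pour(C -> B) -> (A=0 B=5 C=0)
Step 3: empty(B) -> (A=0 B=0 C=0)
Step 4: fill(B) -> (A=0 B=5 C=0)
Step 5: fill(A) -> (A=3 B=5 C=0)
Step 6: pour(A -> C) -> (A=0 B=5 C=3)
Step 7: pour(B -> C) -> (A=0 B=0 C=8)
Step 8: fill(A) -> (A=3 B=0 C=8)
Step 9: empty(C) -> (A=3 B=0 C=0)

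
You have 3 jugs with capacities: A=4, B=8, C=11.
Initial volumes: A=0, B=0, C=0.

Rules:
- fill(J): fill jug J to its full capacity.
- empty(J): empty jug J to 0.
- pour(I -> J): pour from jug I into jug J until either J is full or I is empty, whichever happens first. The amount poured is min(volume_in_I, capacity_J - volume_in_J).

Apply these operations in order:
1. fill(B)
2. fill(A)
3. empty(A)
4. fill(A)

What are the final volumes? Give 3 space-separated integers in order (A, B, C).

Step 1: fill(B) -> (A=0 B=8 C=0)
Step 2: fill(A) -> (A=4 B=8 C=0)
Step 3: empty(A) -> (A=0 B=8 C=0)
Step 4: fill(A) -> (A=4 B=8 C=0)

Answer: 4 8 0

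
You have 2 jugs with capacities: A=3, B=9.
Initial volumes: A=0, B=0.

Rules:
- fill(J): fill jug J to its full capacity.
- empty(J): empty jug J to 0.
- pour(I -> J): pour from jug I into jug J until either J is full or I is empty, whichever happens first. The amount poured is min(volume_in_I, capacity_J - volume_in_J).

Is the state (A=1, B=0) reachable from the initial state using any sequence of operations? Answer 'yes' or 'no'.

Answer: no

Derivation:
BFS explored all 8 reachable states.
Reachable set includes: (0,0), (0,3), (0,6), (0,9), (3,0), (3,3), (3,6), (3,9)
Target (A=1, B=0) not in reachable set → no.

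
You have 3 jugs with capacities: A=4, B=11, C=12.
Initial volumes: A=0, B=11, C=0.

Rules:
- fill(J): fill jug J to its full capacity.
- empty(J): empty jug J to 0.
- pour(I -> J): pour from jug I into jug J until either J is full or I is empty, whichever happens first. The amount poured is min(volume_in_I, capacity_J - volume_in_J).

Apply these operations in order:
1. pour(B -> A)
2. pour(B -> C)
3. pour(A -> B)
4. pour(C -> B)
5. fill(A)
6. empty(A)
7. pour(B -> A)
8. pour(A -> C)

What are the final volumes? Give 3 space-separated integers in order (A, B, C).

Step 1: pour(B -> A) -> (A=4 B=7 C=0)
Step 2: pour(B -> C) -> (A=4 B=0 C=7)
Step 3: pour(A -> B) -> (A=0 B=4 C=7)
Step 4: pour(C -> B) -> (A=0 B=11 C=0)
Step 5: fill(A) -> (A=4 B=11 C=0)
Step 6: empty(A) -> (A=0 B=11 C=0)
Step 7: pour(B -> A) -> (A=4 B=7 C=0)
Step 8: pour(A -> C) -> (A=0 B=7 C=4)

Answer: 0 7 4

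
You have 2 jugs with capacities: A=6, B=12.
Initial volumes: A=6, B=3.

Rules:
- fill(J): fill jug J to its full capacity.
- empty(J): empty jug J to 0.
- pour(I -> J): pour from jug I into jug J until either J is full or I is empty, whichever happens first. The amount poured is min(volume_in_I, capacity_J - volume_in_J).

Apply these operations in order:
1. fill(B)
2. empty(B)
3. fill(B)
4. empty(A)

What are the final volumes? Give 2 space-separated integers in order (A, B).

Step 1: fill(B) -> (A=6 B=12)
Step 2: empty(B) -> (A=6 B=0)
Step 3: fill(B) -> (A=6 B=12)
Step 4: empty(A) -> (A=0 B=12)

Answer: 0 12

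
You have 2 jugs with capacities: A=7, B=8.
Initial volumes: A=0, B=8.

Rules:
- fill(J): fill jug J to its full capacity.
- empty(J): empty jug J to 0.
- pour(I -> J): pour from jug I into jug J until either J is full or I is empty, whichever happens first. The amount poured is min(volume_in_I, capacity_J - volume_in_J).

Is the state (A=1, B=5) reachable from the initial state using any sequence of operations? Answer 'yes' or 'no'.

Answer: no

Derivation:
BFS explored all 30 reachable states.
Reachable set includes: (0,0), (0,1), (0,2), (0,3), (0,4), (0,5), (0,6), (0,7), (0,8), (1,0), (1,8), (2,0) ...
Target (A=1, B=5) not in reachable set → no.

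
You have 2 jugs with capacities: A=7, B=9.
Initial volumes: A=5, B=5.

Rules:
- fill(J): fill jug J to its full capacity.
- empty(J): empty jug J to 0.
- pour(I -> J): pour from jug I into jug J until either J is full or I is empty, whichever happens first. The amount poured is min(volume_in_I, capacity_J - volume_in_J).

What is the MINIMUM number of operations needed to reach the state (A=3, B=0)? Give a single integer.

Answer: 3

Derivation:
BFS from (A=5, B=5). One shortest path:
  1. fill(A) -> (A=7 B=5)
  2. pour(A -> B) -> (A=3 B=9)
  3. empty(B) -> (A=3 B=0)
Reached target in 3 moves.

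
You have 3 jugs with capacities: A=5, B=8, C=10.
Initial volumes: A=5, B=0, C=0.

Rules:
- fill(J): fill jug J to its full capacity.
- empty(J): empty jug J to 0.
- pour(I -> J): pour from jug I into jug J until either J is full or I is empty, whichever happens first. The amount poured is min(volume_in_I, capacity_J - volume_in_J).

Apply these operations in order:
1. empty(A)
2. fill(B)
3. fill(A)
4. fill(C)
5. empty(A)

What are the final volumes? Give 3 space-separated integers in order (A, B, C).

Step 1: empty(A) -> (A=0 B=0 C=0)
Step 2: fill(B) -> (A=0 B=8 C=0)
Step 3: fill(A) -> (A=5 B=8 C=0)
Step 4: fill(C) -> (A=5 B=8 C=10)
Step 5: empty(A) -> (A=0 B=8 C=10)

Answer: 0 8 10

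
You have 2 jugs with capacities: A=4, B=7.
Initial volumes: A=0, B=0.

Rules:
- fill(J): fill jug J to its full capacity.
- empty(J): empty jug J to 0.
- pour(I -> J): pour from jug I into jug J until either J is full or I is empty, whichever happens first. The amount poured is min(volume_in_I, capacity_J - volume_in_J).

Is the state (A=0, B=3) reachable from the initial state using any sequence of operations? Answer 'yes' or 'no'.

BFS from (A=0, B=0):
  1. fill(B) -> (A=0 B=7)
  2. pour(B -> A) -> (A=4 B=3)
  3. empty(A) -> (A=0 B=3)
Target reached → yes.

Answer: yes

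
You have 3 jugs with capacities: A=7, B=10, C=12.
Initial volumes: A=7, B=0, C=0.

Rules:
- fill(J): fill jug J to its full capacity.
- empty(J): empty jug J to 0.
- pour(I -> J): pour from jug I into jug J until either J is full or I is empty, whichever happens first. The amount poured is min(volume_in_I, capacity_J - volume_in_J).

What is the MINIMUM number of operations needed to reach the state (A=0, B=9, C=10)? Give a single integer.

Answer: 8

Derivation:
BFS from (A=7, B=0, C=0). One shortest path:
  1. empty(A) -> (A=0 B=0 C=0)
  2. fill(C) -> (A=0 B=0 C=12)
  3. pour(C -> B) -> (A=0 B=10 C=2)
  4. pour(C -> A) -> (A=2 B=10 C=0)
  5. pour(B -> C) -> (A=2 B=0 C=10)
  6. pour(A -> B) -> (A=0 B=2 C=10)
  7. fill(A) -> (A=7 B=2 C=10)
  8. pour(A -> B) -> (A=0 B=9 C=10)
Reached target in 8 moves.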